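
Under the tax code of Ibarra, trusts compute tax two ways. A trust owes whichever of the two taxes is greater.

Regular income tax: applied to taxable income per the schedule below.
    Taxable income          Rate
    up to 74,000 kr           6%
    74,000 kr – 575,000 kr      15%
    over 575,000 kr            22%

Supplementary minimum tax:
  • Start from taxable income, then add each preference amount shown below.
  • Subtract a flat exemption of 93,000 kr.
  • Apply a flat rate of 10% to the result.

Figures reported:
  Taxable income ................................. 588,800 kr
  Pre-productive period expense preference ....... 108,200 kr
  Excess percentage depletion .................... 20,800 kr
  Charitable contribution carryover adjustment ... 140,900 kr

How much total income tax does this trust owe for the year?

Supplementary minimum tax:
  Adjusted income: 588,800 kr + 108,200 kr + 20,800 kr + 140,900 kr = 858,700 kr
  Less exemption 93,000 kr → base 765,700 kr
  765,700 kr × 10% = 76,570 kr

Regular income tax:
  74,000 kr × 6% = 4,440 kr
  501,000 kr × 15% = 75,150 kr
  13,800 kr × 22% = 3,036 kr
  → 82,626 kr

82,626 kr > 76,570 kr, so the regular income tax governs.

82,626 kr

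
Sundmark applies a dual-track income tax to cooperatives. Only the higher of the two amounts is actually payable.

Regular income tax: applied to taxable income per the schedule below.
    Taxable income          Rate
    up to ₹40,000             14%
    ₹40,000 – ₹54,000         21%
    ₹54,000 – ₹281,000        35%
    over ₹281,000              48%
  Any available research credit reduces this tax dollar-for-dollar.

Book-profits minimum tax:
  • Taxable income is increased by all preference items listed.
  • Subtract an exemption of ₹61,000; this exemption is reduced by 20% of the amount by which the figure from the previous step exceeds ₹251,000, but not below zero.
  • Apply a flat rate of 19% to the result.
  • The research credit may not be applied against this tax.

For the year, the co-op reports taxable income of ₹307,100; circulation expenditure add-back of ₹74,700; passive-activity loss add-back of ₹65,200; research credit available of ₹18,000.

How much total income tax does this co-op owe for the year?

Regular income tax:
  ₹40,000 × 14% = ₹5,600
  ₹14,000 × 21% = ₹2,940
  ₹227,000 × 35% = ₹79,450
  ₹26,100 × 48% = ₹12,528
  → ₹100,518
  Less research credit ₹18,000 → ₹82,518

Book-profits minimum tax:
  Adjusted income: ₹307,100 + ₹74,700 + ₹65,200 = ₹447,000
  Exemption: ₹61,000 − 20% × (₹447,000 − ₹251,000) = ₹61,000 − ₹39,200 = ₹21,800
  Base: ₹447,000 − ₹21,800 = ₹425,200
  ₹425,200 × 19% = ₹80,788

₹82,518 > ₹80,788, so the regular income tax governs.

₹82,518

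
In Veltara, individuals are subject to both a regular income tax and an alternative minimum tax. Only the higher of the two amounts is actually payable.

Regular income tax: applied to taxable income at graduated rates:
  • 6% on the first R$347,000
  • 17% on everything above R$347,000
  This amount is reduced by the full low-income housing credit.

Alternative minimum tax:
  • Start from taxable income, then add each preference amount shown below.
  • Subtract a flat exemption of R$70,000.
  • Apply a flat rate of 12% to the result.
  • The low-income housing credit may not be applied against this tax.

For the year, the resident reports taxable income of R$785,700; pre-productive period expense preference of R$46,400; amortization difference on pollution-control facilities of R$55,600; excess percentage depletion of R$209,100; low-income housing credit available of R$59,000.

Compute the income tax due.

Regular income tax:
  R$347,000 × 6% = R$20,820
  R$438,700 × 17% = R$74,579
  → R$95,399
  Less low-income housing credit R$59,000 → R$36,399

Alternative minimum tax:
  Adjusted income: R$785,700 + R$46,400 + R$55,600 + R$209,100 = R$1,096,800
  Less exemption R$70,000 → base R$1,026,800
  R$1,026,800 × 12% = R$123,216

R$123,216 > R$36,399, so the alternative minimum tax is the binding amount.

R$123,216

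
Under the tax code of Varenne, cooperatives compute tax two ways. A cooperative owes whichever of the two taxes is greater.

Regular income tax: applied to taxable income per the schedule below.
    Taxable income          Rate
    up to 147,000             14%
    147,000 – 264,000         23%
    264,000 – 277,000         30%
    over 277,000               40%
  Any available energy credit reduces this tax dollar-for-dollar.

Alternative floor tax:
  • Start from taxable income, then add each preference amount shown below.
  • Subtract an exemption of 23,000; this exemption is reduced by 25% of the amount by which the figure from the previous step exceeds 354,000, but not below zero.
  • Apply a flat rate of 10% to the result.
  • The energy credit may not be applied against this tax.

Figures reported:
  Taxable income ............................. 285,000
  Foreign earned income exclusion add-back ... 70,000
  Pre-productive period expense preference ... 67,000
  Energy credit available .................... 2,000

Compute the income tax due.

52,590

Alternative floor tax:
  Adjusted income: 285,000 + 70,000 + 67,000 = 422,000
  Exemption: 23,000 − 25% × (422,000 − 354,000) = 23,000 − 17,000 = 6,000
  Base: 422,000 − 6,000 = 416,000
  416,000 × 10% = 41,600

Regular income tax:
  147,000 × 14% = 20,580
  117,000 × 23% = 26,910
  13,000 × 30% = 3,900
  8,000 × 40% = 3,200
  → 54,590
  Less energy credit 2,000 → 52,590

52,590 > 41,600, so the regular income tax governs.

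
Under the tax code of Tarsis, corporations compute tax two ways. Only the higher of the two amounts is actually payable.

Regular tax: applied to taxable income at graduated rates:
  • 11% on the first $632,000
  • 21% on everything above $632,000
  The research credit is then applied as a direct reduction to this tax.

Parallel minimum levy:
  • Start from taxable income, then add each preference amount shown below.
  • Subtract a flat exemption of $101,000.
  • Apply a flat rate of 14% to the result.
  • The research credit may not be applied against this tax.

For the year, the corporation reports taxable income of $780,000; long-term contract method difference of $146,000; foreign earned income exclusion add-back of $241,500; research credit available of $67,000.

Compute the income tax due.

$149,310

Parallel minimum levy:
  Adjusted income: $780,000 + $146,000 + $241,500 = $1,167,500
  Less exemption $101,000 → base $1,066,500
  $1,066,500 × 14% = $149,310

Regular tax:
  $632,000 × 11% = $69,520
  $148,000 × 21% = $31,080
  → $100,600
  Less research credit $67,000 → $33,600

$149,310 > $33,600, so the parallel minimum levy is the binding amount.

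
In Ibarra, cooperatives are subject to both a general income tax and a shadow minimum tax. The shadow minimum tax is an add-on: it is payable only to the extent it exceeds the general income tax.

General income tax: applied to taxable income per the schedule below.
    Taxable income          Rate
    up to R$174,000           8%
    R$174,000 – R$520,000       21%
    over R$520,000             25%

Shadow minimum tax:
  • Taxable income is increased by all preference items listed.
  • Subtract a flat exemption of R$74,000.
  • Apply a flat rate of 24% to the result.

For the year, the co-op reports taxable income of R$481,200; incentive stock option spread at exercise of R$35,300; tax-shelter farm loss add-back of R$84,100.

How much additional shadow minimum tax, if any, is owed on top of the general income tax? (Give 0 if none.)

General income tax:
  R$174,000 × 8% = R$13,920
  R$307,200 × 21% = R$64,512
  → R$78,432

Shadow minimum tax:
  Adjusted income: R$481,200 + R$35,300 + R$84,100 = R$600,600
  Less exemption R$74,000 → base R$526,600
  R$526,600 × 24% = R$126,384

Excess of shadow minimum tax over general income tax: R$126,384 − R$78,432 = R$47,952.

R$47,952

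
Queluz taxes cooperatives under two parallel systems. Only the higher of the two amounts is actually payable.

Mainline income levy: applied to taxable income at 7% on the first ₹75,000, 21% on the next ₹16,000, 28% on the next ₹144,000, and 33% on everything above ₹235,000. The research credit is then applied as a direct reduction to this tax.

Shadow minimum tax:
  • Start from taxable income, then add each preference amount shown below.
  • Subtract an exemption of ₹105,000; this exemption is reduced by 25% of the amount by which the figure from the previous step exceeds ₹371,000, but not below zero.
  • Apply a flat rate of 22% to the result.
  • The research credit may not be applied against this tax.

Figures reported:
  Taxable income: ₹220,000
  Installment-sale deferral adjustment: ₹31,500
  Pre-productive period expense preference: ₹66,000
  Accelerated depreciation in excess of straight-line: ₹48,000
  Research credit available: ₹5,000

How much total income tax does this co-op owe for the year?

Mainline income levy:
  ₹75,000 × 7% = ₹5,250
  ₹16,000 × 21% = ₹3,360
  ₹129,000 × 28% = ₹36,120
  → ₹44,730
  Less research credit ₹5,000 → ₹39,730

Shadow minimum tax:
  Adjusted income: ₹220,000 + ₹31,500 + ₹66,000 + ₹48,000 = ₹365,500
  Exemption: ₹365,500 ≤ ₹371,000, so full ₹105,000 applies
  Base: ₹365,500 − ₹105,000 = ₹260,500
  ₹260,500 × 22% = ₹57,310

₹57,310 > ₹39,730, so the shadow minimum tax is the binding amount.

₹57,310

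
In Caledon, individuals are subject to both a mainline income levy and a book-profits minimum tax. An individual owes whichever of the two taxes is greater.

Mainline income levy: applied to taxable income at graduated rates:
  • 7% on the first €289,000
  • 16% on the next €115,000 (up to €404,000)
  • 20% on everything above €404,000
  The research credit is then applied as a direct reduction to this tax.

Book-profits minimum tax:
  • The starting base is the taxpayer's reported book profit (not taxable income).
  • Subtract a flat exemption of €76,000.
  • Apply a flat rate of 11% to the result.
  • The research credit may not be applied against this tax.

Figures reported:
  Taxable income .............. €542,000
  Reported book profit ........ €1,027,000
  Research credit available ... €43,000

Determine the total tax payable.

€104,610

Book-profits minimum tax:
  Base (reported book profit): €1,027,000
  Less exemption €76,000 → base €951,000
  €951,000 × 11% = €104,610

Mainline income levy:
  €289,000 × 7% = €20,230
  €115,000 × 16% = €18,400
  €138,000 × 20% = €27,600
  → €66,230
  Less research credit €43,000 → €23,230

€104,610 > €23,230, so the book-profits minimum tax is the binding amount.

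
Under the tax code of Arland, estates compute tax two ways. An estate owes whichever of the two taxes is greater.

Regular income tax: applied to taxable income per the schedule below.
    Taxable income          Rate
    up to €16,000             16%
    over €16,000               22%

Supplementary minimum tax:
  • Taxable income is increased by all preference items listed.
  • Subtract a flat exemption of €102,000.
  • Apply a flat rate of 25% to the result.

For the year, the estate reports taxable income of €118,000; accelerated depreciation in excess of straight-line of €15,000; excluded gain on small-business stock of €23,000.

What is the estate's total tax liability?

€25,000

Regular income tax:
  €16,000 × 16% = €2,560
  €102,000 × 22% = €22,440
  → €25,000

Supplementary minimum tax:
  Adjusted income: €118,000 + €15,000 + €23,000 = €156,000
  Less exemption €102,000 → base €54,000
  €54,000 × 25% = €13,500

€25,000 > €13,500, so the regular income tax governs.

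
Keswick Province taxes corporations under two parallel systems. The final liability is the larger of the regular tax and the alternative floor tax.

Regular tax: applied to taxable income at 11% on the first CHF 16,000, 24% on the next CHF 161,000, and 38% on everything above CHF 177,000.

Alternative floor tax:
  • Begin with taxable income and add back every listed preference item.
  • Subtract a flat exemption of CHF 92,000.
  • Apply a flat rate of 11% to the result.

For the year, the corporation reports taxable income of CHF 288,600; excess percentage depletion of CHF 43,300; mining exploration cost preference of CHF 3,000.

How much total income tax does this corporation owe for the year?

Regular tax:
  CHF 16,000 × 11% = CHF 1,760
  CHF 161,000 × 24% = CHF 38,640
  CHF 111,600 × 38% = CHF 42,408
  → CHF 82,808

Alternative floor tax:
  Adjusted income: CHF 288,600 + CHF 43,300 + CHF 3,000 = CHF 334,900
  Less exemption CHF 92,000 → base CHF 242,900
  CHF 242,900 × 11% = CHF 26,719

CHF 82,808 > CHF 26,719, so the regular tax governs.

CHF 82,808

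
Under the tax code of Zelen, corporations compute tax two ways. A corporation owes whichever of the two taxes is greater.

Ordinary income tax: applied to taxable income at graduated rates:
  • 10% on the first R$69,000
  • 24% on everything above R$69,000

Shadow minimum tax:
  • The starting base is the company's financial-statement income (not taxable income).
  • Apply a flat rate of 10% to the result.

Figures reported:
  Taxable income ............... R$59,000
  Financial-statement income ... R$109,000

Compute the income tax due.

Shadow minimum tax:
  Base (financial-statement income): R$109,000
  R$109,000 × 10% = R$10,900

Ordinary income tax:
  R$59,000 × 10% = R$5,900

R$10,900 > R$5,900, so the shadow minimum tax is the binding amount.

R$10,900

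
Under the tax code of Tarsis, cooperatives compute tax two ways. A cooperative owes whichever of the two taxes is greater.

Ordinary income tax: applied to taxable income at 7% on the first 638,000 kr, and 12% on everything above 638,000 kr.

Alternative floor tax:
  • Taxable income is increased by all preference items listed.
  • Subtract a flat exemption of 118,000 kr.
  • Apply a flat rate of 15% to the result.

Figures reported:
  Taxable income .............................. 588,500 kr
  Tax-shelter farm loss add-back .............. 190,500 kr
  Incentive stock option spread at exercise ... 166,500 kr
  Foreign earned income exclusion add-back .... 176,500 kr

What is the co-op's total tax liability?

150,600 kr

Alternative floor tax:
  Adjusted income: 588,500 kr + 190,500 kr + 166,500 kr + 176,500 kr = 1,122,000 kr
  Less exemption 118,000 kr → base 1,004,000 kr
  1,004,000 kr × 15% = 150,600 kr

Ordinary income tax:
  588,500 kr × 7% = 41,195 kr

150,600 kr > 41,195 kr, so the alternative floor tax is the binding amount.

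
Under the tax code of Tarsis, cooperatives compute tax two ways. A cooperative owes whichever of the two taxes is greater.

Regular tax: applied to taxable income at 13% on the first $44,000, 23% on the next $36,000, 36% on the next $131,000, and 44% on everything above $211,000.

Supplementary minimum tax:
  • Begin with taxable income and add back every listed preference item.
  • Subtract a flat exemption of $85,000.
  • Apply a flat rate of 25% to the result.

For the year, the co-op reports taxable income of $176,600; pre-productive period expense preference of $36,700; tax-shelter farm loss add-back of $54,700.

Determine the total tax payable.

Regular tax:
  $44,000 × 13% = $5,720
  $36,000 × 23% = $8,280
  $96,600 × 36% = $34,776
  → $48,776

Supplementary minimum tax:
  Adjusted income: $176,600 + $36,700 + $54,700 = $268,000
  Less exemption $85,000 → base $183,000
  $183,000 × 25% = $45,750

$48,776 > $45,750, so the regular tax governs.

$48,776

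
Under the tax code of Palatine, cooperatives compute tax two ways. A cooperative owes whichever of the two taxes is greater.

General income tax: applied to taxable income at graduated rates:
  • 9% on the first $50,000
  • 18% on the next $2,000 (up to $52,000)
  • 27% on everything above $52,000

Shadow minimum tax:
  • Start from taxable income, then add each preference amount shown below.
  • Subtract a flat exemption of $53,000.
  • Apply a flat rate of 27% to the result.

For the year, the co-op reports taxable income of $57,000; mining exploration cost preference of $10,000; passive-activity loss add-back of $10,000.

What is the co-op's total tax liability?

Shadow minimum tax:
  Adjusted income: $57,000 + $10,000 + $10,000 = $77,000
  Less exemption $53,000 → base $24,000
  $24,000 × 27% = $6,480

General income tax:
  $50,000 × 9% = $4,500
  $2,000 × 18% = $360
  $5,000 × 27% = $1,350
  → $6,210

$6,480 > $6,210, so the shadow minimum tax is the binding amount.

$6,480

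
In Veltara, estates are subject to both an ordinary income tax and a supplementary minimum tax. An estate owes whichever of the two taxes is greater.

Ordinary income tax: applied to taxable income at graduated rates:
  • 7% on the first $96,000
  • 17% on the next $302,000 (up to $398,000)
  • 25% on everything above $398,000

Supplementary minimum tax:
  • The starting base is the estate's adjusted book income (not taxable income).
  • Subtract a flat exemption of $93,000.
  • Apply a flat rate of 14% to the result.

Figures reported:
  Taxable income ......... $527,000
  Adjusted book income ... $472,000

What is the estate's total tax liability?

Ordinary income tax:
  $96,000 × 7% = $6,720
  $302,000 × 17% = $51,340
  $129,000 × 25% = $32,250
  → $90,310

Supplementary minimum tax:
  Base (adjusted book income): $472,000
  Less exemption $93,000 → base $379,000
  $379,000 × 14% = $53,060

$90,310 > $53,060, so the ordinary income tax governs.

$90,310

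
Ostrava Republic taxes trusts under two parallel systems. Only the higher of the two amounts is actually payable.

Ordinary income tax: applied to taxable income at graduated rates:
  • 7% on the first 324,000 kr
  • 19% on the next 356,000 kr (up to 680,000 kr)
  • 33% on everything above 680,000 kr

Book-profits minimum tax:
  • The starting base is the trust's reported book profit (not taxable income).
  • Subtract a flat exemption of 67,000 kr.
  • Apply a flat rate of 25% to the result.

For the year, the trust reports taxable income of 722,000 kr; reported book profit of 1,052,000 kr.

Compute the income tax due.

Ordinary income tax:
  324,000 kr × 7% = 22,680 kr
  356,000 kr × 19% = 67,640 kr
  42,000 kr × 33% = 13,860 kr
  → 104,180 kr

Book-profits minimum tax:
  Base (reported book profit): 1,052,000 kr
  Less exemption 67,000 kr → base 985,000 kr
  985,000 kr × 25% = 246,250 kr

246,250 kr > 104,180 kr, so the book-profits minimum tax is the binding amount.

246,250 kr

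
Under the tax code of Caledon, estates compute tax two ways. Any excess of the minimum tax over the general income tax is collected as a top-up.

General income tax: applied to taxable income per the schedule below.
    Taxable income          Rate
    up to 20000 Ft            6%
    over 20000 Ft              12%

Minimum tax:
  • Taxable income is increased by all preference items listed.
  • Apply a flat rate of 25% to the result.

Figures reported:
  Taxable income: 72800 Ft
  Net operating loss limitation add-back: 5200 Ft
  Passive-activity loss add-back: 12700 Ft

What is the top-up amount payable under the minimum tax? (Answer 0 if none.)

General income tax:
  20000 Ft × 6% = 1200 Ft
  52800 Ft × 12% = 6336 Ft
  → 7536 Ft

Minimum tax:
  Adjusted income: 72800 Ft + 5200 Ft + 12700 Ft = 90700 Ft
  90700 Ft × 25% = 22675 Ft

Excess of minimum tax over general income tax: 22675 Ft − 7536 Ft = 15139 Ft.

15139 Ft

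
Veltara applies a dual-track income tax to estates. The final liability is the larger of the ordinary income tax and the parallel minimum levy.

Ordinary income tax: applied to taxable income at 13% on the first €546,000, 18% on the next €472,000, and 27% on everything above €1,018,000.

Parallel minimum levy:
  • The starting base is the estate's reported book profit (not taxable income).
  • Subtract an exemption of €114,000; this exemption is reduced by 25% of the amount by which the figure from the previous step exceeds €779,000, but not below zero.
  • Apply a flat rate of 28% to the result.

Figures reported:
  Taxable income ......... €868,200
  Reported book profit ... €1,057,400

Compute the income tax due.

Ordinary income tax:
  €546,000 × 13% = €70,980
  €322,200 × 18% = €57,996
  → €128,976

Parallel minimum levy:
  Base (reported book profit): €1,057,400
  Exemption: €114,000 − 25% × (€1,057,400 − €779,000) = €114,000 − €69,600 = €44,400
  Base: €1,057,400 − €44,400 = €1,013,000
  €1,013,000 × 28% = €283,640

€283,640 > €128,976, so the parallel minimum levy is the binding amount.

€283,640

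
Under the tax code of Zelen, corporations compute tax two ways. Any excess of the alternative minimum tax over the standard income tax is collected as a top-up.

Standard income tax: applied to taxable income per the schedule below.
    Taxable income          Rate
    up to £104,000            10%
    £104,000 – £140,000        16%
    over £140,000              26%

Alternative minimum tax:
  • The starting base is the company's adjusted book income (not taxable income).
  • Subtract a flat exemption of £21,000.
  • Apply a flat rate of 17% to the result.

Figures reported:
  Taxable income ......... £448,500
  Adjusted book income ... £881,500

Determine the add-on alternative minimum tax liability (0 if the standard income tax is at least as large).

Alternative minimum tax:
  Base (adjusted book income): £881,500
  Less exemption £21,000 → base £860,500
  £860,500 × 17% = £146,285

Standard income tax:
  £104,000 × 10% = £10,400
  £36,000 × 16% = £5,760
  £308,500 × 26% = £80,210
  → £96,370

Excess of alternative minimum tax over standard income tax: £146,285 − £96,370 = £49,915.

£49,915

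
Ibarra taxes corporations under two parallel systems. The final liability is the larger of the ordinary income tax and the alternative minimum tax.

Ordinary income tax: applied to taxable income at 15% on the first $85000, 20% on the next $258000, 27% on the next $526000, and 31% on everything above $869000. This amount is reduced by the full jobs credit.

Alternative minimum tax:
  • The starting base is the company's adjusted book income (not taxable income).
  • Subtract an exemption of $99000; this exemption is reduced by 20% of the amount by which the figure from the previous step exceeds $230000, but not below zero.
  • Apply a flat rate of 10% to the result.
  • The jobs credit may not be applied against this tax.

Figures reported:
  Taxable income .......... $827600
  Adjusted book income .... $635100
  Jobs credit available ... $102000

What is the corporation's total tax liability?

$93192

Alternative minimum tax:
  Base (adjusted book income): $635100
  Exemption: $99000 − 20% × ($635100 − $230000) = $99000 − $81020 = $17980
  Base: $635100 − $17980 = $617120
  $617120 × 10% = $61712

Ordinary income tax:
  $85000 × 15% = $12750
  $258000 × 20% = $51600
  $484600 × 27% = $130842
  → $195192
  Less jobs credit $102000 → $93192

$93192 > $61712, so the ordinary income tax governs.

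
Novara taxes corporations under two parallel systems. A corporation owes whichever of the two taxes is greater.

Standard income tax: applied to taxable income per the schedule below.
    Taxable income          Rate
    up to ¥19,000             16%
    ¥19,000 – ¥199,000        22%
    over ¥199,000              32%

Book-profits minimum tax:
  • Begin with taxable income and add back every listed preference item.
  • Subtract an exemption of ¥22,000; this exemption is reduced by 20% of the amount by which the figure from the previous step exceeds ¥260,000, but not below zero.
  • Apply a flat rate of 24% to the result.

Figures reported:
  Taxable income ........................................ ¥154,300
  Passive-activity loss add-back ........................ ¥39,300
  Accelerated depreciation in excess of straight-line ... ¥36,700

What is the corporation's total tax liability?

¥49,992

Standard income tax:
  ¥19,000 × 16% = ¥3,040
  ¥135,300 × 22% = ¥29,766
  → ¥32,806

Book-profits minimum tax:
  Adjusted income: ¥154,300 + ¥39,300 + ¥36,700 = ¥230,300
  Exemption: ¥230,300 ≤ ¥260,000, so full ¥22,000 applies
  Base: ¥230,300 − ¥22,000 = ¥208,300
  ¥208,300 × 24% = ¥49,992

¥49,992 > ¥32,806, so the book-profits minimum tax is the binding amount.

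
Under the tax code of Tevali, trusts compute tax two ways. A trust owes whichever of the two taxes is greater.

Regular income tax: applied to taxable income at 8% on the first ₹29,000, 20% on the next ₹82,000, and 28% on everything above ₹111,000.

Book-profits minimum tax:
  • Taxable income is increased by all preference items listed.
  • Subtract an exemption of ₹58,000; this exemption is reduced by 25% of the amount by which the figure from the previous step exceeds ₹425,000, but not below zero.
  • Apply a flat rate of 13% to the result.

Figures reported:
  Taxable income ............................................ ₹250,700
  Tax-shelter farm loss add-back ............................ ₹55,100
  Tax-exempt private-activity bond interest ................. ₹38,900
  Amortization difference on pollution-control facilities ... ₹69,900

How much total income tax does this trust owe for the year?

Book-profits minimum tax:
  Adjusted income: ₹250,700 + ₹55,100 + ₹38,900 + ₹69,900 = ₹414,600
  Exemption: ₹414,600 ≤ ₹425,000, so full ₹58,000 applies
  Base: ₹414,600 − ₹58,000 = ₹356,600
  ₹356,600 × 13% = ₹46,358

Regular income tax:
  ₹29,000 × 8% = ₹2,320
  ₹82,000 × 20% = ₹16,400
  ₹139,700 × 28% = ₹39,116
  → ₹57,836

₹57,836 > ₹46,358, so the regular income tax governs.

₹57,836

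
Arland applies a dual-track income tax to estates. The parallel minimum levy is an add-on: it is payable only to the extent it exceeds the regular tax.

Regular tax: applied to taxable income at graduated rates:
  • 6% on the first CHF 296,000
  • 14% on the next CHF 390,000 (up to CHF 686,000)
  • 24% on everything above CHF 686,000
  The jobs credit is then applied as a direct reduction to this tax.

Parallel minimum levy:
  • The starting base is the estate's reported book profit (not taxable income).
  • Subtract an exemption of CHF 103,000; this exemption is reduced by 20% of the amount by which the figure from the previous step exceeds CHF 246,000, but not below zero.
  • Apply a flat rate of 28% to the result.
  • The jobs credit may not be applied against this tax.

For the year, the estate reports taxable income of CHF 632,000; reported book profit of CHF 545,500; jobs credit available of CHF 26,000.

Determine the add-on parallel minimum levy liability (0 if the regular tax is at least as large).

Parallel minimum levy:
  Base (reported book profit): CHF 545,500
  Exemption: CHF 103,000 − 20% × (CHF 545,500 − CHF 246,000) = CHF 103,000 − CHF 59,900 = CHF 43,100
  Base: CHF 545,500 − CHF 43,100 = CHF 502,400
  CHF 502,400 × 28% = CHF 140,672

Regular tax:
  CHF 296,000 × 6% = CHF 17,760
  CHF 336,000 × 14% = CHF 47,040
  → CHF 64,800
  Less jobs credit CHF 26,000 → CHF 38,800

Excess of parallel minimum levy over regular tax: CHF 140,672 − CHF 38,800 = CHF 101,872.

CHF 101,872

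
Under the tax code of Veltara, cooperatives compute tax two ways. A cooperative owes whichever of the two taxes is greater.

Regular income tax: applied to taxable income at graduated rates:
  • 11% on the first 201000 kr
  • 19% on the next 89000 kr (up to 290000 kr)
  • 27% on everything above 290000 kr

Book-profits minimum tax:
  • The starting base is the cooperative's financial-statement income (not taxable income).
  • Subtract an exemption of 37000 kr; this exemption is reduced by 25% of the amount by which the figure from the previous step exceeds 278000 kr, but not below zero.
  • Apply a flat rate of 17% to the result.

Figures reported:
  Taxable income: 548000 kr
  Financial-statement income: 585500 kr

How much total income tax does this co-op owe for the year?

108680 kr

Book-profits minimum tax:
  Base (financial-statement income): 585500 kr
  Exemption: 25% × (585500 kr − 278000 kr) = 76875 kr ≥ 37000 kr, so the exemption is fully phased out
  Base: 585500 kr − 0 kr = 585500 kr
  585500 kr × 17% = 99535 kr

Regular income tax:
  201000 kr × 11% = 22110 kr
  89000 kr × 19% = 16910 kr
  258000 kr × 27% = 69660 kr
  → 108680 kr

108680 kr > 99535 kr, so the regular income tax governs.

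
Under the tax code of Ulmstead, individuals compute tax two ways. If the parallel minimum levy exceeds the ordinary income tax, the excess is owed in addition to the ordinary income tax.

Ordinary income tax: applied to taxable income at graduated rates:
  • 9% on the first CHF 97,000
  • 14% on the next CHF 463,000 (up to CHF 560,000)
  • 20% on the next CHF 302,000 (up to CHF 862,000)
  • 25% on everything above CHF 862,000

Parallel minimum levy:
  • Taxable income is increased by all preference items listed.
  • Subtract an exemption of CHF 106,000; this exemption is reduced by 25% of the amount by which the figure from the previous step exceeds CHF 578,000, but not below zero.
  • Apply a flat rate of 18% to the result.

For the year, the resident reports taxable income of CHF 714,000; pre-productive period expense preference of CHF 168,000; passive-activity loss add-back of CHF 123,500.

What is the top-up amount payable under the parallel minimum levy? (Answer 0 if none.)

Ordinary income tax:
  CHF 97,000 × 9% = CHF 8,730
  CHF 463,000 × 14% = CHF 64,820
  CHF 154,000 × 20% = CHF 30,800
  → CHF 104,350

Parallel minimum levy:
  Adjusted income: CHF 714,000 + CHF 168,000 + CHF 123,500 = CHF 1,005,500
  Exemption: 25% × (CHF 1,005,500 − CHF 578,000) = CHF 106,875 ≥ CHF 106,000, so the exemption is fully phased out
  Base: CHF 1,005,500 − CHF 0 = CHF 1,005,500
  CHF 1,005,500 × 18% = CHF 180,990

Excess of parallel minimum levy over ordinary income tax: CHF 180,990 − CHF 104,350 = CHF 76,640.

CHF 76,640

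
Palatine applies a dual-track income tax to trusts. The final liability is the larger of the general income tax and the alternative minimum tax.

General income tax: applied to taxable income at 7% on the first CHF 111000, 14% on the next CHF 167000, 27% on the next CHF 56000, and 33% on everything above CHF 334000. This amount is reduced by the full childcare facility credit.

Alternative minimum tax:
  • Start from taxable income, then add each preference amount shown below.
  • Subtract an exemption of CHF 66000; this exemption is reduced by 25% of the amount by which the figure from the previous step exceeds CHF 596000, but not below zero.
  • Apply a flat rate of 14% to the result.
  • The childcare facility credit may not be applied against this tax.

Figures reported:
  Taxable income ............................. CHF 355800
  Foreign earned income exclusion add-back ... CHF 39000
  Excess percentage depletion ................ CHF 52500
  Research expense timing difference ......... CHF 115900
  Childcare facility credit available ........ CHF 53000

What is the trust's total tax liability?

CHF 69608

General income tax:
  CHF 111000 × 7% = CHF 7770
  CHF 167000 × 14% = CHF 23380
  CHF 56000 × 27% = CHF 15120
  CHF 21800 × 33% = CHF 7194
  → CHF 53464
  Less childcare facility credit CHF 53000 → CHF 464

Alternative minimum tax:
  Adjusted income: CHF 355800 + CHF 39000 + CHF 52500 + CHF 115900 = CHF 563200
  Exemption: CHF 563200 ≤ CHF 596000, so full CHF 66000 applies
  Base: CHF 563200 − CHF 66000 = CHF 497200
  CHF 497200 × 14% = CHF 69608

CHF 69608 > CHF 464, so the alternative minimum tax is the binding amount.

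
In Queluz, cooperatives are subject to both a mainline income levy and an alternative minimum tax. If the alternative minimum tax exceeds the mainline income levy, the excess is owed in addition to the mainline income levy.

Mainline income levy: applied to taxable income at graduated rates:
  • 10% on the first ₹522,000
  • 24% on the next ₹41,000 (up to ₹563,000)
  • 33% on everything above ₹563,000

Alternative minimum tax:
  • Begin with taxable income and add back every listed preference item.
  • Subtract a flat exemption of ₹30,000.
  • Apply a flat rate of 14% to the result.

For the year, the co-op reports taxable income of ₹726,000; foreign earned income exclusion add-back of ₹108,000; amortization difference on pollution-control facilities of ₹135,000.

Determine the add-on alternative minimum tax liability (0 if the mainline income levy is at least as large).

Alternative minimum tax:
  Adjusted income: ₹726,000 + ₹108,000 + ₹135,000 = ₹969,000
  Less exemption ₹30,000 → base ₹939,000
  ₹939,000 × 14% = ₹131,460

Mainline income levy:
  ₹522,000 × 10% = ₹52,200
  ₹41,000 × 24% = ₹9,840
  ₹163,000 × 33% = ₹53,790
  → ₹115,830

Excess of alternative minimum tax over mainline income levy: ₹131,460 − ₹115,830 = ₹15,630.

₹15,630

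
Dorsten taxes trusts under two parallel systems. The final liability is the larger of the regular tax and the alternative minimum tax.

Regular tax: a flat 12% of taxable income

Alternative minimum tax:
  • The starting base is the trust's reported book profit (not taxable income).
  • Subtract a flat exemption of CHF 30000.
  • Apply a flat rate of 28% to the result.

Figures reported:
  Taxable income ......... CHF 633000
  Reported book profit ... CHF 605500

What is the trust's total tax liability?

Regular tax:
  CHF 633000 × 12% = CHF 75960

Alternative minimum tax:
  Base (reported book profit): CHF 605500
  Less exemption CHF 30000 → base CHF 575500
  CHF 575500 × 28% = CHF 161140

CHF 161140 > CHF 75960, so the alternative minimum tax is the binding amount.

CHF 161140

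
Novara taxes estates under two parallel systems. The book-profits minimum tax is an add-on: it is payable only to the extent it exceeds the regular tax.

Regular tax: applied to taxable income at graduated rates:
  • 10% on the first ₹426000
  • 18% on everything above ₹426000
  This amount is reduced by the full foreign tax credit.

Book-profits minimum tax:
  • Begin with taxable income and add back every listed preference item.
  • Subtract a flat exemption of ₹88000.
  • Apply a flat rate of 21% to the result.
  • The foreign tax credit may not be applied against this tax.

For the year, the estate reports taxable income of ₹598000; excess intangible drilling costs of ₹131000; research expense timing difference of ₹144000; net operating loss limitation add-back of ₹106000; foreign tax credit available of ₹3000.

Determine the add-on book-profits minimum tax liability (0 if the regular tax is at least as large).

₹116550

Book-profits minimum tax:
  Adjusted income: ₹598000 + ₹131000 + ₹144000 + ₹106000 = ₹979000
  Less exemption ₹88000 → base ₹891000
  ₹891000 × 21% = ₹187110

Regular tax:
  ₹426000 × 10% = ₹42600
  ₹172000 × 18% = ₹30960
  → ₹73560
  Less foreign tax credit ₹3000 → ₹70560

Excess of book-profits minimum tax over regular tax: ₹187110 − ₹70560 = ₹116550.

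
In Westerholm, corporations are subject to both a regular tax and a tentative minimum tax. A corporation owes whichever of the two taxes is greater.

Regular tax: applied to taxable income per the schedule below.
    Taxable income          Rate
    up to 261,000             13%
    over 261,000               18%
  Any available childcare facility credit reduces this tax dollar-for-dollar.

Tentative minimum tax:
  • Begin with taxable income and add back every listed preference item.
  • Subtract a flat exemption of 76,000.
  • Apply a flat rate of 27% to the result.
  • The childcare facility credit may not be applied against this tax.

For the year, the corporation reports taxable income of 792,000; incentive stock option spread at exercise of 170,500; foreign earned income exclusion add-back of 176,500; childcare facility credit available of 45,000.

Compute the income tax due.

287,010

Tentative minimum tax:
  Adjusted income: 792,000 + 170,500 + 176,500 = 1,139,000
  Less exemption 76,000 → base 1,063,000
  1,063,000 × 27% = 287,010

Regular tax:
  261,000 × 13% = 33,930
  531,000 × 18% = 95,580
  → 129,510
  Less childcare facility credit 45,000 → 84,510

287,010 > 84,510, so the tentative minimum tax is the binding amount.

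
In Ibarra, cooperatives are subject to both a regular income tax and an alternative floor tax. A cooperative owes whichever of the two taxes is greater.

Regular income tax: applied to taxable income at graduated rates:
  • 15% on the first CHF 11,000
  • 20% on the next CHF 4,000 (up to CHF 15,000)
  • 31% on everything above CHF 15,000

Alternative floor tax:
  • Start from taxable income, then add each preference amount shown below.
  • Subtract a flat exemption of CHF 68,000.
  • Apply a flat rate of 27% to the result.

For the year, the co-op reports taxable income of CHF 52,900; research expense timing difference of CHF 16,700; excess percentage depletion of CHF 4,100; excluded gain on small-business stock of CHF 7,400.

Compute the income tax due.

Regular income tax:
  CHF 11,000 × 15% = CHF 1,650
  CHF 4,000 × 20% = CHF 800
  CHF 37,900 × 31% = CHF 11,749
  → CHF 14,199

Alternative floor tax:
  Adjusted income: CHF 52,900 + CHF 16,700 + CHF 4,100 + CHF 7,400 = CHF 81,100
  Less exemption CHF 68,000 → base CHF 13,100
  CHF 13,100 × 27% = CHF 3,537

CHF 14,199 > CHF 3,537, so the regular income tax governs.

CHF 14,199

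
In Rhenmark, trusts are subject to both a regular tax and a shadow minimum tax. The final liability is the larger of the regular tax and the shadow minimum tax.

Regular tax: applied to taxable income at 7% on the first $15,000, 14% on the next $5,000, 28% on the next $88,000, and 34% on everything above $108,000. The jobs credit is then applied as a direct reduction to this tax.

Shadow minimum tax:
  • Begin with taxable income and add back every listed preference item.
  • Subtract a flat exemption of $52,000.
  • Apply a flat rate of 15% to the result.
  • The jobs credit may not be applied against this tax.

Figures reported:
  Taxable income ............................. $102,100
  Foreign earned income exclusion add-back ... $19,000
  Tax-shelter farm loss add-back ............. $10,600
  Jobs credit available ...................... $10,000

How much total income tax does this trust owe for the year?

Shadow minimum tax:
  Adjusted income: $102,100 + $19,000 + $10,600 = $131,700
  Less exemption $52,000 → base $79,700
  $79,700 × 15% = $11,955

Regular tax:
  $15,000 × 7% = $1,050
  $5,000 × 14% = $700
  $82,100 × 28% = $22,988
  → $24,738
  Less jobs credit $10,000 → $14,738

$14,738 > $11,955, so the regular tax governs.

$14,738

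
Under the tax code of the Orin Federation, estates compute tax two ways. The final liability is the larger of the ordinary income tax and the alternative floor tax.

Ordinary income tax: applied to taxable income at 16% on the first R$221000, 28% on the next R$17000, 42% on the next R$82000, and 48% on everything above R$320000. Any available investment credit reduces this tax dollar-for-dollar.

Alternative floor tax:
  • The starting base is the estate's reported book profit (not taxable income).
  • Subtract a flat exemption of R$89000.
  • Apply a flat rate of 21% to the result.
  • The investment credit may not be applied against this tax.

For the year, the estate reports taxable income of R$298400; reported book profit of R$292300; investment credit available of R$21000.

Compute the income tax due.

Ordinary income tax:
  R$221000 × 16% = R$35360
  R$17000 × 28% = R$4760
  R$60400 × 42% = R$25368
  → R$65488
  Less investment credit R$21000 → R$44488

Alternative floor tax:
  Base (reported book profit): R$292300
  Less exemption R$89000 → base R$203300
  R$203300 × 21% = R$42693

R$44488 > R$42693, so the ordinary income tax governs.

R$44488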